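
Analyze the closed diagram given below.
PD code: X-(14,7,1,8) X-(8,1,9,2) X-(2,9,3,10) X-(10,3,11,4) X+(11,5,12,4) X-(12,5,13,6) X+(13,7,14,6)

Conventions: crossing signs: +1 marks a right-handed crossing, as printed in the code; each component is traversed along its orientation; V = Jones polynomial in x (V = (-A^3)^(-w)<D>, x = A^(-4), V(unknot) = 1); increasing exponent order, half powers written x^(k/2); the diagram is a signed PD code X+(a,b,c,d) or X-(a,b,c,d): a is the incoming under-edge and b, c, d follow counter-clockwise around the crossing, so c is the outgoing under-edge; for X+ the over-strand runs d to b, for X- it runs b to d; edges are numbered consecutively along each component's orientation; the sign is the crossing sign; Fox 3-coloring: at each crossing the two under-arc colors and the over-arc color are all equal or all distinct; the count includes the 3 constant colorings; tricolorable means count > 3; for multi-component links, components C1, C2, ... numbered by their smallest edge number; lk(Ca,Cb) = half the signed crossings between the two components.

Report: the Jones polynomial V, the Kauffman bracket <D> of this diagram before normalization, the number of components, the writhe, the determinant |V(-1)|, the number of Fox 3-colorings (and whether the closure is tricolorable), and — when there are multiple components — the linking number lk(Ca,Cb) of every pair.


V = -x^-4 + x^-3 + x^-1
<D> = -A^-5 - A^3 + A^7 (w = -3)
1 component over 7 crossings, w = -3
9 Fox colorings among 3^7, |V(-1)| = 3: tricolorable
why: V spans 3 powers of x: at least 3 crossings in any diagram


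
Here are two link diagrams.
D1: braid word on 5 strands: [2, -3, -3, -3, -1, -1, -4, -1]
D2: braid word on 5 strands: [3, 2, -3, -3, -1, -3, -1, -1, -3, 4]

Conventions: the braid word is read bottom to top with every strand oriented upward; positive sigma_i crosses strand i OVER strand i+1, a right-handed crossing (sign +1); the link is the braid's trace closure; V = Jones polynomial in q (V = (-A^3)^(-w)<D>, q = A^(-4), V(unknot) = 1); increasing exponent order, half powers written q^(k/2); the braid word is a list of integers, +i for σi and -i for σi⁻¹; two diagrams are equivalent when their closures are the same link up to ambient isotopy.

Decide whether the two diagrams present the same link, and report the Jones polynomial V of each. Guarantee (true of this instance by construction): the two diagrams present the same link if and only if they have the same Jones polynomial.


equivalent: yes
V(D1) = q^-8 - 2q^-7 + q^-6 - 2q^-5 + 2q^-4 + q^-2  (w -6, c 8, <D> = A^-10 + 2A^-2 - 2A^2 + A^6 - 2A^10 + A^14)
V(D2) = q^-8 - 2q^-7 + q^-6 - 2q^-5 + 2q^-4 + q^-2  (w -4, c 10, <D> = A^-4 + 2A^4 - 2A^8 + A^12 - 2A^16 + A^20)
why: all 2 diagrams share one V(q), hence one class


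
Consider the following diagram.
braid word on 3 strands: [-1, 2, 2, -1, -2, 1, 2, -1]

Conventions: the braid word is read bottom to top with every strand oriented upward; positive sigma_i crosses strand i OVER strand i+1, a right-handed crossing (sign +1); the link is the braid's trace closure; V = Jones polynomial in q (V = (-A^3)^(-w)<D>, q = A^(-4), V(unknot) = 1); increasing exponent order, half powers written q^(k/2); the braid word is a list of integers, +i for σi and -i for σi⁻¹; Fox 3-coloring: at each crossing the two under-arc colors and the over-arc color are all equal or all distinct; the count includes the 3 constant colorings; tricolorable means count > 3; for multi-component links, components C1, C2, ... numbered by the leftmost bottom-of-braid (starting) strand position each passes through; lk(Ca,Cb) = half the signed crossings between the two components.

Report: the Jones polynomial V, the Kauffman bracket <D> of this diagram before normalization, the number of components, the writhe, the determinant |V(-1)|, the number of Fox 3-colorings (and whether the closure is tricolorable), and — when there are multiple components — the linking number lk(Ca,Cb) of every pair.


V(q) = -q^-3 + q^-2 - q^-1 + 3 - q + q^2 - q^3
bracket: -A^-12 + A^-8 - A^-4 + 3 - A^4 + A^8 - A^12, w = 0
1 component, writhe 0, over 8 crossings
det 9, colorings 27 of 3^8 — tricolorable
observation: V is palindromic (span 6, det 9): q -> 1/q fixes it; necessary, not sufficient, for amphichirality


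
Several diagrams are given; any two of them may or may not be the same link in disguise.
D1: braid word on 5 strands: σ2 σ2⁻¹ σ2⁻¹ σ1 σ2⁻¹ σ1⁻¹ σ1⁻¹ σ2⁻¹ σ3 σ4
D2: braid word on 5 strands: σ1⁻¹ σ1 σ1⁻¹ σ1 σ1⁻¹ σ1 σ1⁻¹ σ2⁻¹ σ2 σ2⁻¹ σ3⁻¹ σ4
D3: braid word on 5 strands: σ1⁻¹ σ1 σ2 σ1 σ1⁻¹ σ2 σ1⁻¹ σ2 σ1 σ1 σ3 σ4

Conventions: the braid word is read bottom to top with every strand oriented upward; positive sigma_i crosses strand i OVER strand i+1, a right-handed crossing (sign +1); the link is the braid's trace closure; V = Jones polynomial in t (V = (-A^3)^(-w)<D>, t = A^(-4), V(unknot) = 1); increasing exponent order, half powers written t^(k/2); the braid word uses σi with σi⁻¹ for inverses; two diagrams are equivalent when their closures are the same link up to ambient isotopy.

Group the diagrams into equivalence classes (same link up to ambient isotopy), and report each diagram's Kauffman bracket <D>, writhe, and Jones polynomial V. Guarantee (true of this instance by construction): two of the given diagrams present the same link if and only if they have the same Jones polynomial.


equivalence classes: {D1} | {D2} | {D3}
D1 (bracket A^-2 - A^2 + 2A^6 - A^10 + A^14 - A^18; 10 crossings at w = -2): V = -t^-6 + t^-5 - t^-4 + 2t^-3 - t^-2 + t^-1
V(D2) = 1  (w -2, c 12, <D> = A^-6)
V(D3) = t - t^2 + 2t^3 - t^4 + t^5 - t^6  [12 crossings, <D> = -A^-6 + A^-2 - A^2 + 2A^6 - A^10 + A^14, w = +6]
key observation: 3 classes among 3 diagrams; unequal V(t) rules out equality


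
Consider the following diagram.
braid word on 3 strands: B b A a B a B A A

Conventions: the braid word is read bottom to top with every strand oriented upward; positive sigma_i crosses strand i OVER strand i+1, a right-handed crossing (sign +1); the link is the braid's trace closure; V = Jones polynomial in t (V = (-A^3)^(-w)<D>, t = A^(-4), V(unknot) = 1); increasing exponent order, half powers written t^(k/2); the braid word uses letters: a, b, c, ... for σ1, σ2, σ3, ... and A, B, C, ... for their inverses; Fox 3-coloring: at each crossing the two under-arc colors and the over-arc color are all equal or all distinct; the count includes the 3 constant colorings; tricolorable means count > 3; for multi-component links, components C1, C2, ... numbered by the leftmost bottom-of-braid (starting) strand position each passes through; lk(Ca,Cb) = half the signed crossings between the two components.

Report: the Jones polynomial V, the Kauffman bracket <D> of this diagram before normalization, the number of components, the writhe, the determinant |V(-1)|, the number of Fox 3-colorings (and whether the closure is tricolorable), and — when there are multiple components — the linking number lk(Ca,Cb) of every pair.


V(t) = -t^(-9/2) - t^(-5/2) + t^(-3/2) - t^(-1/2)
bracket: A^-7 - A^-3 + A + A^9, w = -3
2 components, writhe -3, over 9 crossings
lk(C1,C2) = -2
det 4, colorings 3 of 3^9 — not tricolorable
observation: span 4 respects span(V) <= c + mu - 1 = 10 for this 2-component diagram


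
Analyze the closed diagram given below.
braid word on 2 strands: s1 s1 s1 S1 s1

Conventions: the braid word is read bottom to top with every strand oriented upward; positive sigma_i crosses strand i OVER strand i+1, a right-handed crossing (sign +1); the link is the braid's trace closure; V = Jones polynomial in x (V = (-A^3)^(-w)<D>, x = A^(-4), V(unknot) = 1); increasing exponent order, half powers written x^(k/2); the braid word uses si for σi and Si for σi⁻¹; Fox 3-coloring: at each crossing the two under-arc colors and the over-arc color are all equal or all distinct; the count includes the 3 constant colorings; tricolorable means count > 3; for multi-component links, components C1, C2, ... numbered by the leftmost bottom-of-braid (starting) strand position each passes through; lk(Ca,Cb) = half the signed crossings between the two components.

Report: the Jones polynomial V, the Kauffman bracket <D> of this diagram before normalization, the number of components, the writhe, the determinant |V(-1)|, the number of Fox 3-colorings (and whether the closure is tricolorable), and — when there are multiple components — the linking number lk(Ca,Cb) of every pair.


V = x + x^3 - x^4
<D> = A^-7 - A^-3 - A^5 (w = +3)
1 component over 5 crossings, w = +3
9 Fox colorings among 3^5, |V(-1)| = 3: tricolorable
why: w = +3 (over 5 crossings) is diagram-only; (-A^3)^(-3) removes it from V


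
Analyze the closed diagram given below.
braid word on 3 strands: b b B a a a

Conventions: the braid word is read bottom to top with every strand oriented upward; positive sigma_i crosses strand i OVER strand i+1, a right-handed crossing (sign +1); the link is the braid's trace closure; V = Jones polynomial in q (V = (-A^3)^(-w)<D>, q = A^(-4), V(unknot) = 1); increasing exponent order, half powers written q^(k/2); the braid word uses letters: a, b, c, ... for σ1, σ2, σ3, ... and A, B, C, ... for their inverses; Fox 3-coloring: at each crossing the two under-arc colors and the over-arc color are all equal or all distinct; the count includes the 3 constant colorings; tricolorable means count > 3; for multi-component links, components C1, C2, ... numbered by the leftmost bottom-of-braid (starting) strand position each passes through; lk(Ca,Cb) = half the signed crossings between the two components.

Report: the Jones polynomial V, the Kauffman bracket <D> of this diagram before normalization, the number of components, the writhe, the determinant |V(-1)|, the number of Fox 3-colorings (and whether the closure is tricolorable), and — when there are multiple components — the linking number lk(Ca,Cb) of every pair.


V(q) = q + q^3 - q^4
bracket: -A^-4 + 1 + A^8, w = +4
1 component, writhe +4, over 6 crossings
det 3, colorings 9 of 3^6 — tricolorable
observation: free reduction leaves σ2 σ1 σ1 σ1 of the original 6 letters


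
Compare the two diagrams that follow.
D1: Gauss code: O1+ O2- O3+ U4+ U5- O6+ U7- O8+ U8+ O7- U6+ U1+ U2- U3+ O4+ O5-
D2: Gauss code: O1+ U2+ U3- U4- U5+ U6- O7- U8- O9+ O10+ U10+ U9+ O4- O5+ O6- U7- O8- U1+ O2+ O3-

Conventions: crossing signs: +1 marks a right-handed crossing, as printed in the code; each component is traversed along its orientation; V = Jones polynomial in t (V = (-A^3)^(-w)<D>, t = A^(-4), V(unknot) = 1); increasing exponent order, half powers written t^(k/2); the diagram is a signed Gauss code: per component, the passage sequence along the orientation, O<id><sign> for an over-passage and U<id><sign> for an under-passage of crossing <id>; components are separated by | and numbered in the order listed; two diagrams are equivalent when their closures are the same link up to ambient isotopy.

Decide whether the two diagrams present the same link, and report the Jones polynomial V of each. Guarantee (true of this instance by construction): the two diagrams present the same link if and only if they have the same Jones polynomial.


equivalent: no
V(D1) = 1  (w +2, c 8, <D> = A^6)
V(D2) = -t^-4 + t^-3 + t^-1  [10 crossings, <D> = A^4 + A^12 - A^16, w = 0]
key observation: 2 values of V(t) split the 2 diagrams


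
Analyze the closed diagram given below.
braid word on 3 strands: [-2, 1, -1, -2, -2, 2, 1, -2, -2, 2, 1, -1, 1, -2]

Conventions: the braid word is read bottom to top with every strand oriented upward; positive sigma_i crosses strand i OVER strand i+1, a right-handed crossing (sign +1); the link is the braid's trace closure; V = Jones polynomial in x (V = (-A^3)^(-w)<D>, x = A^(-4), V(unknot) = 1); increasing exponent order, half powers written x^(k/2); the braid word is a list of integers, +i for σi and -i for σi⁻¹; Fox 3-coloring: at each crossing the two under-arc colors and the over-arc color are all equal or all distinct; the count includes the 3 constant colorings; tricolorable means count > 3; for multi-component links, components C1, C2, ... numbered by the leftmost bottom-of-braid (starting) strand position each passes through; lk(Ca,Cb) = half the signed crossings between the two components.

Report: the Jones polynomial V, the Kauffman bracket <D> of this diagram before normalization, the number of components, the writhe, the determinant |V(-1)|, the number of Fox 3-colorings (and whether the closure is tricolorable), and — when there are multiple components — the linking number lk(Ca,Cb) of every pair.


V(x) = x^-5 - 2x^-4 + 2x^-3 - 2x^-2 + 2x^-1 - 1 + x
bracket: A^-10 - A^-6 + 2A^-2 - 2A^2 + 2A^6 - 2A^10 + A^14, w = -2
1 component, writhe -2, over 14 crossings
det 11, colorings 3 of 3^14 — not tricolorable
observation: w = -2 (over 14 crossings) is diagram-only; (-A^3)^(2) removes it from V


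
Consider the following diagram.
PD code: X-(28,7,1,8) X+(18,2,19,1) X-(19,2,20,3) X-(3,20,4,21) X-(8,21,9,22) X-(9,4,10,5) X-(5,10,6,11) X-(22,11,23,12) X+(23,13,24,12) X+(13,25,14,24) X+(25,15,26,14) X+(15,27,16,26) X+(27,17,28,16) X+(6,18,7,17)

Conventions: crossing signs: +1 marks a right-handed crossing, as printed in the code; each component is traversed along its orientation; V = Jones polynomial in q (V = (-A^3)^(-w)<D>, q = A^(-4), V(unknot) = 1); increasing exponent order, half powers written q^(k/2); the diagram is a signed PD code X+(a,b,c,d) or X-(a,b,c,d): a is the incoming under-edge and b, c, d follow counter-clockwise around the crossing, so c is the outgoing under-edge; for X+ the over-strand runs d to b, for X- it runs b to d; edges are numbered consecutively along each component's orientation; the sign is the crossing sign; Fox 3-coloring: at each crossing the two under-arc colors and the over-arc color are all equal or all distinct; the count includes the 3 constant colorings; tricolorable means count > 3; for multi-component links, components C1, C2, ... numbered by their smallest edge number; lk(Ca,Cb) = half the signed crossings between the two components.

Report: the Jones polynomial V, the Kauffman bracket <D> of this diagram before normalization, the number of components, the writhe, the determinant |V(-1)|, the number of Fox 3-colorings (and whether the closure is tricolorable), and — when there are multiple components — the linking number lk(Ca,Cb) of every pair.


V = -q^-3 + q^-2 - q^-1 + 3 - q + q^2 - q^3
<D> = -A^-12 + A^-8 - A^-4 + 3 - A^4 + A^8 - A^12 (w = 0)
1 component over 14 crossings, w = 0
27 Fox colorings among 3^14, |V(-1)| = 9: tricolorable
why: det 9 = |V(-1)|; divisible by 3, so tricolorable


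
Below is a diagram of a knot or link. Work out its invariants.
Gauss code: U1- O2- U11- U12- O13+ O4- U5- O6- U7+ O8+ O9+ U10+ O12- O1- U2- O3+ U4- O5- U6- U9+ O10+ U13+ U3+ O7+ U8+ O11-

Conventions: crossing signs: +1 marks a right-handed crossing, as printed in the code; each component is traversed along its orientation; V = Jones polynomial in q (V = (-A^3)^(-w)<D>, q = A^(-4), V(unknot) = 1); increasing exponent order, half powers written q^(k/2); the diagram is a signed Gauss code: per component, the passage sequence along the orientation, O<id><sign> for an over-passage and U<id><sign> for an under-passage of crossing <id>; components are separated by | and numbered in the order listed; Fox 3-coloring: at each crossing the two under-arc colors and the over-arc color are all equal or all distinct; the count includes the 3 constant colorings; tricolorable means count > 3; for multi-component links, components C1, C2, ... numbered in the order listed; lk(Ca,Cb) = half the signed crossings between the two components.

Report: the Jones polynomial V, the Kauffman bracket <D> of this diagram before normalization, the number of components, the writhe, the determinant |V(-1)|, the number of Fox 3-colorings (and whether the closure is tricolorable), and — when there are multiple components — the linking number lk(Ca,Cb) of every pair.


V = q^-5 - 2q^-4 + 2q^-3 - 3q^-2 + 4q^-1 - 3 + 4q - 3q^2 + 2q^3 - 2q^4 + q^5
<D> = -A^-23 + 2A^-19 - 2A^-15 + 3A^-11 - 4A^-7 + 3A^-3 - 4A + 3A^5 - 2A^9 + 2A^13 - A^17 (w = -1)
1 component over 13 crossings, w = -1
27 Fox colorings among 3^13, |V(-1)| = 27: tricolorable
why: palindromic: swapping q for 1/q fixes V


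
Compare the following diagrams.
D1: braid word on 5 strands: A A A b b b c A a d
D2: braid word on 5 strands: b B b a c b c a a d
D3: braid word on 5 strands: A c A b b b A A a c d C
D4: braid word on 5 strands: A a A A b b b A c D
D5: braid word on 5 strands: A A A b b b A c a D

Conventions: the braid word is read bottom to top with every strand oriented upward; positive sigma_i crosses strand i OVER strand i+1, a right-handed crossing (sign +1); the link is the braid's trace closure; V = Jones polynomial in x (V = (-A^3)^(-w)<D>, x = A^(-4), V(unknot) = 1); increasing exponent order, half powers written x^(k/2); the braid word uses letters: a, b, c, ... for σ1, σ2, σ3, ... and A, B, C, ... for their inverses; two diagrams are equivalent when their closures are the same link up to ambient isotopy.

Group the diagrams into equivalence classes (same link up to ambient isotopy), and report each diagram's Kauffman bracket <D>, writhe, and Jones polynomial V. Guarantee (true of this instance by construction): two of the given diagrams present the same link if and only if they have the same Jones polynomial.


classes: {D1, D3, D4, D5} | {D2}
V(D1) = -x^-3 + x^-2 - x^-1 + 3 - x + x^2 - x^3  [10 crossings, <D> = -A^-6 + A^-2 - A^2 + 3A^6 - A^10 + A^14 - A^18, w = +2]
V(D2) = x^2 + x^4 - x^5 + x^6 - x^7  (w +8, c 10, <D> = -A^-4 + 1 - A^4 + A^8 + A^16)
V(D3) = -x^-3 + x^-2 - x^-1 + 3 - x + x^2 - x^3  [12 crossings, <D> = -A^-6 + A^-2 - A^2 + 3A^6 - A^10 + A^14 - A^18, w = +2]
D4 (bracket -A^-12 + A^-8 - A^-4 + 3 - A^4 + A^8 - A^12; 10 crossings at w = 0): V = -x^-3 + x^-2 - x^-1 + 3 - x + x^2 - x^3
V(D5) = -x^-3 + x^-2 - x^-1 + 3 - x + x^2 - x^3  [10 crossings, <D> = -A^-12 + A^-8 - A^-4 + 3 - A^4 + A^8 - A^12, w = 0]
insight: 2 values of V(x) split the 5 diagrams


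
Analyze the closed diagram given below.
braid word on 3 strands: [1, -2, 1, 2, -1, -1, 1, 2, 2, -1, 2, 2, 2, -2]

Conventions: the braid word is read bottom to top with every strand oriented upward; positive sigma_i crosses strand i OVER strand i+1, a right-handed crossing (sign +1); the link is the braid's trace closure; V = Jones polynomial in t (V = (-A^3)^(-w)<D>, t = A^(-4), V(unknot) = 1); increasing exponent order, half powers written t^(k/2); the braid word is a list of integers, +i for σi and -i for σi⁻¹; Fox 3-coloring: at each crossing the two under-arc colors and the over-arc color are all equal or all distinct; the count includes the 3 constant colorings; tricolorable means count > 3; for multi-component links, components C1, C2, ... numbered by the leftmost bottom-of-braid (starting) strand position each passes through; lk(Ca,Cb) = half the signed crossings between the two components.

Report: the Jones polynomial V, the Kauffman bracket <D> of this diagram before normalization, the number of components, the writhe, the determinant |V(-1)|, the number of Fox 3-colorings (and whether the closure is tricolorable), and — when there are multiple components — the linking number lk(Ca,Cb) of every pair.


V(t) = -1 + 3t - 3t^2 + 5t^3 - 5t^4 + 4t^5 - 3t^6 + 2t^7 - t^8
bracket: -A^-20 + 2A^-16 - 3A^-12 + 4A^-8 - 5A^-4 + 5 - 3A^4 + 3A^8 - A^12, w = +4
1 component, writhe +4, over 14 crossings
det 27, colorings 9 of 3^14 — tricolorable
observation: the span of V is 8, forcing >= 8 crossings in any diagram


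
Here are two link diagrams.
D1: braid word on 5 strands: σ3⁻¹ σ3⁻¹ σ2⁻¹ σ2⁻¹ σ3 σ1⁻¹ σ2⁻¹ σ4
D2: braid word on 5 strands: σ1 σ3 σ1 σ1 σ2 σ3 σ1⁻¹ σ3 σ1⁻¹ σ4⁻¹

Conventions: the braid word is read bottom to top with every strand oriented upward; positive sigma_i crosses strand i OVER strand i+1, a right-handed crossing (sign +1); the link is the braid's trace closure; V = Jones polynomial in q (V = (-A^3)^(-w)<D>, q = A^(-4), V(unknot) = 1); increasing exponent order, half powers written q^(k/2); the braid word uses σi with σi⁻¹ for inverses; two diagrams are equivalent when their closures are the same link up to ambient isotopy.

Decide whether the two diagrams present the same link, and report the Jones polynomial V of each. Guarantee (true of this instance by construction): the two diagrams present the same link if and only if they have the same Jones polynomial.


same link: no
V(D1) = -q^-6 + q^-5 - q^-4 + 2q^-3 - q^-2 + q^-1  [8 crossings, <D> = A^-8 - A^-4 + 2 - A^4 + A^8 - A^12, w = -4]
V(D2) = q + q^3 - q^4  [10 crossings, <D> = -A^-4 + 1 + A^8, w = +4]
insight: 2 classes among 2 diagrams; unequal V(q) rules out equality


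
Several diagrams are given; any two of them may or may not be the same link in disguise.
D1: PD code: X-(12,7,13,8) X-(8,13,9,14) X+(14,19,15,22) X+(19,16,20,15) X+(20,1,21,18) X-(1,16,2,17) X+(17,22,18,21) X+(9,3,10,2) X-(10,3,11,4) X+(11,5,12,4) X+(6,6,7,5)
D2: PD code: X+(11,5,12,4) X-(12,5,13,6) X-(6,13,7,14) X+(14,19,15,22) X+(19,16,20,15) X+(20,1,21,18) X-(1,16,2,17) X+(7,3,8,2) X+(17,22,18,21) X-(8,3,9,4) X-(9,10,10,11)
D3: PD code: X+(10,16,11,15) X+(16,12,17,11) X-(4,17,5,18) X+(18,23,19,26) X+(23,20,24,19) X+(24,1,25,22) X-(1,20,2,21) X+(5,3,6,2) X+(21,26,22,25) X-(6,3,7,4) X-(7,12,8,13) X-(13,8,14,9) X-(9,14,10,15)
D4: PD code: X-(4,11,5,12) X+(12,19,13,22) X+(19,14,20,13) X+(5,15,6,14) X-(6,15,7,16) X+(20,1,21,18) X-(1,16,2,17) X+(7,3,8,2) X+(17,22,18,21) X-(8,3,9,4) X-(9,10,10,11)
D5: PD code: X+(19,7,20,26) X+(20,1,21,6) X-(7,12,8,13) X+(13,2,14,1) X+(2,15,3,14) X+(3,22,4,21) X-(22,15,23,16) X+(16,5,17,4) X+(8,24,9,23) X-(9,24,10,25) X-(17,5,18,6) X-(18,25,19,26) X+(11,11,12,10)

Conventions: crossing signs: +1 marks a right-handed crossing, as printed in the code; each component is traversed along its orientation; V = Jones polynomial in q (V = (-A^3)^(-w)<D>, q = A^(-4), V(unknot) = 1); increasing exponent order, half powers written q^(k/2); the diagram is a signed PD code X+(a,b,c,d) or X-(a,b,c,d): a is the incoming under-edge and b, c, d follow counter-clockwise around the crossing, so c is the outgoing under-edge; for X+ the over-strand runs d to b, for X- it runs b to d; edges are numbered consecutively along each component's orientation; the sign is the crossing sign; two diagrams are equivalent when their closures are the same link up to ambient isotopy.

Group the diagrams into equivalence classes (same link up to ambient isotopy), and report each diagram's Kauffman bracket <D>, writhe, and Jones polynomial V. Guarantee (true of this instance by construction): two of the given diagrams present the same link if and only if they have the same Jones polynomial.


grouping into links: {D1, D2, D3, D4, D5}
V(D1) = -q^(1/2) + q^(3/2) - q^(5/2) - q^(9/2)  (w +3, c 11, <D> = A^-9 + A^-1 - A^3 + A^7)
V(D2) = -q^(1/2) + q^(3/2) - q^(5/2) - q^(9/2)  (w +1, c 11, <D> = A^-15 + A^-7 - A^-3 + A)
V(D3) = -q^(1/2) + q^(3/2) - q^(5/2) - q^(9/2)  [13 crossings, <D> = A^-15 + A^-7 - A^-3 + A, w = +1]
V(D4) = -q^(1/2) + q^(3/2) - q^(5/2) - q^(9/2)  [11 crossings, <D> = A^-15 + A^-7 - A^-3 + A, w = +1]
V(D5) = -q^(1/2) + q^(3/2) - q^(5/2) - q^(9/2)  (w +3, c 13, <D> = A^-9 + A^-1 - A^3 + A^7)
why: all 5 diagrams share one V(q), hence one class


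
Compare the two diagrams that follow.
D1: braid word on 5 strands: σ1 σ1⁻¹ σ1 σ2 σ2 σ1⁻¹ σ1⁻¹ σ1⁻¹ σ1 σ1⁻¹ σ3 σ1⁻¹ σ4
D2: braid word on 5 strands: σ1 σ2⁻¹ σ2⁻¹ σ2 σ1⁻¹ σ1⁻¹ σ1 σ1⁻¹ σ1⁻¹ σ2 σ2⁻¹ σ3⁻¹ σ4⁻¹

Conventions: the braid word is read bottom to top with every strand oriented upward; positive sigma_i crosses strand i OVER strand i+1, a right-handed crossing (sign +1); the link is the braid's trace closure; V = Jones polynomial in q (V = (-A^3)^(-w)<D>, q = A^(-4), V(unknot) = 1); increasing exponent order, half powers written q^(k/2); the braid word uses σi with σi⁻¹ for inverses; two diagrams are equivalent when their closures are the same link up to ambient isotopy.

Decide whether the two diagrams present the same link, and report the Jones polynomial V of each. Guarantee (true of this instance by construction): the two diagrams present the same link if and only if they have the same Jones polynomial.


same link: no
V(D1) = q^(-7/2) - q^(-5/2) + q^(-3/2) - 2q^(-1/2) - q^(3/2)  [13 crossings, <D> = A^-3 + 2A^5 - A^9 + A^13 - A^17, w = +1]
D2 (bracket A^-13 + A^-5; 13 crossings at w = -5): V = -q^(-5/2) - q^(-1/2)
note: 2 values of V(q) split the 2 diagrams


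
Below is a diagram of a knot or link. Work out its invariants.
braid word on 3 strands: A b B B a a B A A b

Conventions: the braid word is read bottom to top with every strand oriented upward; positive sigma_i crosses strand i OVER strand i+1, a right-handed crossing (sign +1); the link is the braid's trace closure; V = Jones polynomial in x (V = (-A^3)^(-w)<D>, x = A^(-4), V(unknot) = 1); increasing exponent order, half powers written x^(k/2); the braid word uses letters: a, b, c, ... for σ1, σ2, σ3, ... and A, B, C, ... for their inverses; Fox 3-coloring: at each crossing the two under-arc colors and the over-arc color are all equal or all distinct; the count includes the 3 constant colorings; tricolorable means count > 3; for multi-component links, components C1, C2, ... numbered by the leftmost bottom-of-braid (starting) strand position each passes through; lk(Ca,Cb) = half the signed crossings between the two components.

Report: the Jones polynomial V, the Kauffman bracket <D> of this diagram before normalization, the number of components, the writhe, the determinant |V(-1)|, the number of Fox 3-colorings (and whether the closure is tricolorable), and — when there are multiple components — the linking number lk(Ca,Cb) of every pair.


V = -x^-5 + x^-4 - x^-3 + 2x^-2 - x^-1 + 2 - x
<D> = -A^-10 + 2A^-6 - A^-2 + 2A^2 - A^6 + A^10 - A^14 (w = -2)
1 component over 10 crossings, w = -2
9 Fox colorings among 3^10, |V(-1)| = 9: tricolorable
why: |V(-1)| = 9: so tricolorable, since 3 divides 9


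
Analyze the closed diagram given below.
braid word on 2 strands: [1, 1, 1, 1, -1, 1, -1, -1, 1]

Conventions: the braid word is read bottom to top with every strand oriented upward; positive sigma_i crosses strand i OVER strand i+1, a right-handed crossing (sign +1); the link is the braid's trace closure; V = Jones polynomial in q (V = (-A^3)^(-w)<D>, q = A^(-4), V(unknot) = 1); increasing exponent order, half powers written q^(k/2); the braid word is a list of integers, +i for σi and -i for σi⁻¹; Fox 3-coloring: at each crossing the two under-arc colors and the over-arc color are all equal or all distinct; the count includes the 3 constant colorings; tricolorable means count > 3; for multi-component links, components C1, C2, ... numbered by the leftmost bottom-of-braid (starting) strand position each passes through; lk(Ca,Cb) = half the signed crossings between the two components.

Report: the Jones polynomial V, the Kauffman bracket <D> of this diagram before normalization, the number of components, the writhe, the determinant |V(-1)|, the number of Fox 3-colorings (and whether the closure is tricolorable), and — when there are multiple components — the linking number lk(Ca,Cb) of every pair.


V(q) = q + q^3 - q^4
bracket: A^-7 - A^-3 - A^5, w = +3
1 component, writhe +3, over 9 crossings
det 3, colorings 9 of 3^9 — tricolorable
observation: w = +3 shifts under R1 moves; the (-A^3)^(-3) factor cancels that in V


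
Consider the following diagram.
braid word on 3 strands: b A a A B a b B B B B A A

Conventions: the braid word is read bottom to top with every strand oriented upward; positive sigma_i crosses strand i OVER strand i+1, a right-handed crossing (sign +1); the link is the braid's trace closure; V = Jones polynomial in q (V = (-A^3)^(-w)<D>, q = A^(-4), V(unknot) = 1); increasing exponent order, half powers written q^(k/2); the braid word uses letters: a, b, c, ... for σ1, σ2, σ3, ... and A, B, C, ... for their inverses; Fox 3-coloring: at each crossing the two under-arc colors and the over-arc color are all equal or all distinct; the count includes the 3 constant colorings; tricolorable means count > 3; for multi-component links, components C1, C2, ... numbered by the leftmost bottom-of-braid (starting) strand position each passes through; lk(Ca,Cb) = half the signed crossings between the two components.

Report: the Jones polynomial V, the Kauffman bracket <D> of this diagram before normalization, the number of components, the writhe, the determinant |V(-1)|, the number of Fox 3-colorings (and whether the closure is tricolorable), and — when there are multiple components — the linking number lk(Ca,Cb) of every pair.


Jones polynomial: V(q) = q^(-17/2) - 2q^(-15/2) + 3q^(-13/2) - 4q^(-11/2) + 4q^(-9/2) - 4q^(-7/2) + 2q^(-5/2) - 2q^(-3/2)
<D> = 2A^-9 - 2A^-5 + 4A^-1 - 4A^3 + 4A^7 - 3A^11 + 2A^15 - A^19; writhe -5
components 2, writhe -5 (13 crossings)
linking number lk(C1,C2) = -1
3-colorings: 3 of 3^13, det 22 — not tricolorable
note: w = -5 shifts under R1 moves; the (-A^3)^(5) factor cancels that in V


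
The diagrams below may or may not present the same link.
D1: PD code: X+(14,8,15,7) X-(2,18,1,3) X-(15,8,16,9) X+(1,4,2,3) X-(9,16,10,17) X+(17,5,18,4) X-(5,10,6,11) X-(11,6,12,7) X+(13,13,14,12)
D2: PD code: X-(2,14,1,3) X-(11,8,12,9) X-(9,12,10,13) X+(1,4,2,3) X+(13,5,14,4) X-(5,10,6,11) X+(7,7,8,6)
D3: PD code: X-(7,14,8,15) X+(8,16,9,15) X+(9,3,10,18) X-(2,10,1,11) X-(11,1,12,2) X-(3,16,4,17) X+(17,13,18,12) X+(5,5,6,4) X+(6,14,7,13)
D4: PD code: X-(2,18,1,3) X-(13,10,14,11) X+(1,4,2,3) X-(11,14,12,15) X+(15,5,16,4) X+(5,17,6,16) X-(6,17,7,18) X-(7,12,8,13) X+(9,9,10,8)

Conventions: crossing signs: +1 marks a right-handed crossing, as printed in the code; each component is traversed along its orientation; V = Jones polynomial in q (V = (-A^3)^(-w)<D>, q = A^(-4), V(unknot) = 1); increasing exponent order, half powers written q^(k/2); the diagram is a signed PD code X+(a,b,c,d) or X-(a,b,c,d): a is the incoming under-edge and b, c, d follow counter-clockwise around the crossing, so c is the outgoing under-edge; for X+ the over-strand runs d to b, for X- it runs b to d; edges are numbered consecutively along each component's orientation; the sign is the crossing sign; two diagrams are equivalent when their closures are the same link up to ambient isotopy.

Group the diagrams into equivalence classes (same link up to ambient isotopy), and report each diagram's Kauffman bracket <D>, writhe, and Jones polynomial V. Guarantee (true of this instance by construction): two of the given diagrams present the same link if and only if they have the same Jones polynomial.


equivalence classes: {D1, D2, D4} | {D3}
D1 (bracket A^-1 + A^3 + A^7 - A^15; 9 crossings at w = -1): V = q^(-9/2) - q^(-5/2) - q^(-3/2) - q^(-1/2)
V(D2) = q^(-9/2) - q^(-5/2) - q^(-3/2) - q^(-1/2)  [7 crossings, <D> = A^-1 + A^3 + A^7 - A^15, w = -1]
V(D3) = -q^(-5/2) - q^(-1/2)  [9 crossings, <D> = A^5 + A^13, w = +1]
D4 (bracket A^-1 + A^3 + A^7 - A^15; 9 crossings at w = -1): V = q^(-9/2) - q^(-5/2) - q^(-3/2) - q^(-1/2)
observation: 2 values of V(q) split the 4 diagrams


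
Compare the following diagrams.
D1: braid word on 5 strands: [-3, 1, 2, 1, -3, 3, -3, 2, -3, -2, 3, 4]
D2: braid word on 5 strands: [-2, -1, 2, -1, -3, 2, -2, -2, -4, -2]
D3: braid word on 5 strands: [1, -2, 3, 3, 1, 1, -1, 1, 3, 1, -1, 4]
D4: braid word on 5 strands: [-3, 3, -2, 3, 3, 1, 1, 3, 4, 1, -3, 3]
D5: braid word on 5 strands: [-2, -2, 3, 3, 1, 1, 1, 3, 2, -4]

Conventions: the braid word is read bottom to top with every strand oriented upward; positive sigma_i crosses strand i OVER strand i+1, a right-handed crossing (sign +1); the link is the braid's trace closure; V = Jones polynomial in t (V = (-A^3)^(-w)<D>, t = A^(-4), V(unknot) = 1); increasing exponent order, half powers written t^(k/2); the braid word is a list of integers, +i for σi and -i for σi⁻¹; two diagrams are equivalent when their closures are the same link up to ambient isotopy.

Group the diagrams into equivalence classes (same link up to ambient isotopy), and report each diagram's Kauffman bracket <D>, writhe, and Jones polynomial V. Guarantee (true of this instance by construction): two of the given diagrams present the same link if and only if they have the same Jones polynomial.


equivalence classes: {D1} | {D2} | {D3, D4, D5}
D1 (bracket A^-2 - A^2 + A^6 - A^10 + A^14; 12 crossings at w = +2): V = t^-2 - t^-1 + 1 - t + t^2
V(D2) = -t^-6 + t^-5 - t^-4 + 2t^-3 - t^-2 + t^-1  [10 crossings, <D> = A^-14 - A^-10 + 2A^-6 - A^-2 + A^2 - A^6, w = -6]
V(D3) = t^2 + 2t^4 - 2t^5 + t^6 - 2t^7 + t^8  (w +6, c 12, <D> = A^-14 - 2A^-10 + A^-6 - 2A^-2 + 2A^2 + A^10)
V(D4) = t^2 + 2t^4 - 2t^5 + t^6 - 2t^7 + t^8  (w +6, c 12, <D> = A^-14 - 2A^-10 + A^-6 - 2A^-2 + 2A^2 + A^10)
D5 (bracket A^-20 - 2A^-16 + A^-12 - 2A^-8 + 2A^-4 + A^4; 10 crossings at w = +4): V = t^2 + 2t^4 - 2t^5 + t^6 - 2t^7 + t^8
key observation: V(t) takes 3 values over 5 diagrams, fixing the grouping


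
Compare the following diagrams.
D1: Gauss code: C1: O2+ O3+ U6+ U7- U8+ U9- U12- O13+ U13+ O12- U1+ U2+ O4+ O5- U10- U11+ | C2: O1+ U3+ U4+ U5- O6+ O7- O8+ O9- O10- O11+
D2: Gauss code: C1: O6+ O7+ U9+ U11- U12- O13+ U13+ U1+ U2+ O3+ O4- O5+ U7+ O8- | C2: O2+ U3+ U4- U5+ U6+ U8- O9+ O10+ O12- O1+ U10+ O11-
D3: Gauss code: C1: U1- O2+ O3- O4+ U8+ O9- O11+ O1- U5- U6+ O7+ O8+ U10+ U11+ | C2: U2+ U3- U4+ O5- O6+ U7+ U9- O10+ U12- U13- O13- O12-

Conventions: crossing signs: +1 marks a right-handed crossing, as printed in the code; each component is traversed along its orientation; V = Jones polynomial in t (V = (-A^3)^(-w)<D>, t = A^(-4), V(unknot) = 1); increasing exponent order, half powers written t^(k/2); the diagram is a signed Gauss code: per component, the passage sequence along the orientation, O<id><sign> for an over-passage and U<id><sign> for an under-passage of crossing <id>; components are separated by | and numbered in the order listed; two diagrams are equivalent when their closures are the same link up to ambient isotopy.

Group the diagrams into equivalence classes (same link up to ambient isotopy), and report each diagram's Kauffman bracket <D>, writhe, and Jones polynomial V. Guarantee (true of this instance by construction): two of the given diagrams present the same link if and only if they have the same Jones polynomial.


grouping into links: {D1, D2, D3}
V(D1) = -t^(1/2) - t^(5/2)  (w +3, c 13, <D> = A^-1 + A^7)
V(D2) = -t^(1/2) - t^(5/2)  [13 crossings, <D> = A^5 + A^13, w = +5]
D3 (bracket A^-7 + A; 13 crossings at w = +1): V = -t^(1/2) - t^(5/2)
why: one V(t) for all 3 diagrams — one class (guaranteed)


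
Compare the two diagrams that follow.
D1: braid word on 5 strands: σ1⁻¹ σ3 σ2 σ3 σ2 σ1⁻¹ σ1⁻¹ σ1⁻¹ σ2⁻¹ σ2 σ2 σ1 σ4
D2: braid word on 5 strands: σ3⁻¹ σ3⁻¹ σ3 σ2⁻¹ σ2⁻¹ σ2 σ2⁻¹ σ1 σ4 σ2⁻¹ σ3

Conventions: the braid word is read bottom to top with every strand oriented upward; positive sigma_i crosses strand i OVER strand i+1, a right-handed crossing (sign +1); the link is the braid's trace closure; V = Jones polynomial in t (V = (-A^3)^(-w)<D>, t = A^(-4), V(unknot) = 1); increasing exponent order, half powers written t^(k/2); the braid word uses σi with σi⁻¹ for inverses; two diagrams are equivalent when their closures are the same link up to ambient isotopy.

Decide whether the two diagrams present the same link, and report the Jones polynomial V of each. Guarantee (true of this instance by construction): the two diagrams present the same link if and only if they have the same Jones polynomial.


same link: no
V(D1) = t^(-5/2) - t^(-3/2) + t^(-1/2) - 3t^(1/2) + 2t^(3/2) - 2t^(5/2) + t^(7/2) - t^(9/2)  [13 crossings, <D> = A^-9 - A^-5 + 2A^-1 - 2A^3 + 3A^7 - A^11 + A^15 - A^19, w = +3]
V(D2) = t^(-9/2) - t^(-5/2) - t^(-3/2) - t^(-1/2)  (w -1, c 11, <D> = A^-1 + A^3 + A^7 - A^15)
note: 2 classes among 2 diagrams; unequal V(t) rules out equality


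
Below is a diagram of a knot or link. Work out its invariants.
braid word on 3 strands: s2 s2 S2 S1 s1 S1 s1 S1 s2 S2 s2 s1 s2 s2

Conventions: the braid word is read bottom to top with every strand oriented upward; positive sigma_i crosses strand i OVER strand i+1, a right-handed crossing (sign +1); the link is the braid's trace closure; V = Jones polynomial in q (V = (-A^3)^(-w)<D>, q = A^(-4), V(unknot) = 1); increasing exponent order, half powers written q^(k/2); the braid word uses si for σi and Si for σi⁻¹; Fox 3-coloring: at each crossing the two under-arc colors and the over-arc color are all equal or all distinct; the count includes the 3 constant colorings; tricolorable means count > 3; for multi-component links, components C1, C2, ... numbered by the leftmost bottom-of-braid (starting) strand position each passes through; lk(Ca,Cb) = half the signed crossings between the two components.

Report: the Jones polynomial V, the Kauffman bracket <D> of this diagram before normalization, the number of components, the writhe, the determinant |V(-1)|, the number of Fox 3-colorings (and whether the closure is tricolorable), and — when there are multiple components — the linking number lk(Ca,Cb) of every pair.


V = q + q^3 - q^4
<D> = -A^-4 + 1 + A^8 (w = +4)
1 component over 14 crossings, w = +4
9 Fox colorings among 3^14, |V(-1)| = 3: tricolorable
why: det 3 = |V(-1)|; divisible by 3, so tricolorable


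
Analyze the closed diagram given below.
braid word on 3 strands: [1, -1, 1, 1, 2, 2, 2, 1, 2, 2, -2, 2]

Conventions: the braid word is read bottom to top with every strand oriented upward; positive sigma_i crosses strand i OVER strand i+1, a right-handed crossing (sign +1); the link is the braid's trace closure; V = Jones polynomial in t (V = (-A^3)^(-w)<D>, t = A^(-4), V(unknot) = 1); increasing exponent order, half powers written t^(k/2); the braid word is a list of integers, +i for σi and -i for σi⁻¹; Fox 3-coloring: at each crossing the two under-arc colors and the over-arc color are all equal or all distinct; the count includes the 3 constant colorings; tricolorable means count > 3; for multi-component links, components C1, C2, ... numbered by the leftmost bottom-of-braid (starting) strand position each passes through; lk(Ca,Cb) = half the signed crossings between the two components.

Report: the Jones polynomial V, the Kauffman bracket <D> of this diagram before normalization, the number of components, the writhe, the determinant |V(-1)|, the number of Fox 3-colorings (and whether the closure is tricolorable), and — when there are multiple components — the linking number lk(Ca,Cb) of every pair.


Jones polynomial: V(t) = t^3 + t^5 - t^8
<D> = -A^-8 + A^4 + A^12; writhe +8
components 1, writhe +8 (12 crossings)
3-colorings: 9 of 3^12, det 3 — tricolorable
note: free reduction leaves σ1 σ1 σ2 σ2 σ2 σ1 σ2 σ2 of the original 12 letters


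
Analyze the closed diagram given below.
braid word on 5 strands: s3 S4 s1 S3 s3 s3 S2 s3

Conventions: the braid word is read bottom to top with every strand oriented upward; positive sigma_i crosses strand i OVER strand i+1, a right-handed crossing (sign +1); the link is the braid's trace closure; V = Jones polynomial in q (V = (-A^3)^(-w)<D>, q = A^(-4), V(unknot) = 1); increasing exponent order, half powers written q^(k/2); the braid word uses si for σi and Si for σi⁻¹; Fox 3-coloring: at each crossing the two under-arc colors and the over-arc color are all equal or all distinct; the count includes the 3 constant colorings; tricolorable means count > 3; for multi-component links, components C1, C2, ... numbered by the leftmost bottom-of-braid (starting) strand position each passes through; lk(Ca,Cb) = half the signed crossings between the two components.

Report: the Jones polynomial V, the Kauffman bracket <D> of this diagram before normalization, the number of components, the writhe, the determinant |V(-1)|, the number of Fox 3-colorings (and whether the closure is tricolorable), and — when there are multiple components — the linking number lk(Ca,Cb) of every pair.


Jones polynomial: V(q) = q + q^3 - q^4
<D> = -A^-10 + A^-6 + A^2; writhe +2
components 1, writhe +2 (8 crossings)
3-colorings: 9 of 3^8, det 3 — tricolorable
note: the span of V is 3, forcing >= 3 crossings in any diagram
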